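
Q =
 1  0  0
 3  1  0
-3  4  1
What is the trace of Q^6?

3

Q = I + N where N = [[0, 0, 0], [3, 0, 0], [-3, 4, 0]] is strictly lower-triangular, so N^3 = 0.
(I + N)^6 = I + 6·N + 15·N^2 = [[1, 0, 0], [18, 1, 0], [162, 24, 1]].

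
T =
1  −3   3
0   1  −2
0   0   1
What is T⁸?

[[1, −24, 192], [0, 1, −16], [0, 0, 1]]

T = I + N where N = [[0, −3, 3], [0, 0, −2], [0, 0, 0]] is strictly upper-triangular, so N³ = 0.
(I + N)⁸ = I + 8·N + 28·N² = [[1, −24, 192], [0, 1, −16], [0, 0, 1]].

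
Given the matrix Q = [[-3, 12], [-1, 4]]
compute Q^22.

Q² = Q (a projection; rank 1, trace 1), so Q^22 = Q.

[[-3, 12], [-1, 4]]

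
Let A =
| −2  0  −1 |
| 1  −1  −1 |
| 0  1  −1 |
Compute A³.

[[−9, 4, −6], [6, 1, 2], [−4, 2, 1]]

A² = [[4, −1, 3], [−3, 0, 1], [1, −2, 0]]
A³ = [[−9, 4, −6], [6, 1, 2], [−4, 2, 1]]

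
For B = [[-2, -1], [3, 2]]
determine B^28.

[[1, 0], [0, 1]]

B² = I (check: tr B = 0 and det B = -1), so B^28 = I since 28 is even.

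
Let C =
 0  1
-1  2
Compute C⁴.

[[-3, 4], [-4, 5]]

C² = [[-1, 2], [-2, 3]]
C³ = [[-2, 3], [-3, 4]]
C⁴ = [[-3, 4], [-4, 5]]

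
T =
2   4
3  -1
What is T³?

T² = [[16, 4], [3, 13]]
T³ = [[44, 60], [45, -1]]

[[44, 60], [45, -1]]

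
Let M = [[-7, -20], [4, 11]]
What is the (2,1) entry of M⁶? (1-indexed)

tr M = 4 and det M = 3, so the characteristic polynomial is λ² − (4)λ + (3) with roots 1 and 3.
Eigenvectors give P = [[5, -2], [-2, 1]] with P⁻¹ = [[1, 2], [2, 5]], and M = P·diag(1, 3)·P⁻¹.
Then M⁶ = P·diag(1, 729)·P⁻¹ = [[5, -1458], [-2, 729]] · [[1, 2], [2, 5]] = [[-2911, -7280], [1456, 3641]].

1456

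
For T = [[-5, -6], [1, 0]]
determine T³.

[[-65, -114], [19, 30]]

tr T = -5 and det T = 6, so the characteristic polynomial is λ² − (-5)λ + (6) with roots -2 and -3.
Eigenvectors give P = [[-2, -3], [1, 1]] with P⁻¹ = [[1, 3], [-1, -2]], and T = P·diag(-2, -3)·P⁻¹.
Then T³ = P·diag(-8, -27)·P⁻¹ = [[16, 81], [-8, -27]] · [[1, 3], [-1, -2]] = [[-65, -114], [19, 30]].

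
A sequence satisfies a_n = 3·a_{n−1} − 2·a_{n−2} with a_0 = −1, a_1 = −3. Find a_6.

−127

With companion matrix A = [[3, −2], [1, 0]], [a_n, a_{n−1}]ᵀ = A·[a_{n−1}, a_{n−2}]ᵀ, so [a_6, a_5]ᵀ = A⁵·[a_1, a_0]ᵀ.
A⁵ = [[63, −62], [31, −30]], giving [a_6, a_5]ᵀ = [[−127], [−63]].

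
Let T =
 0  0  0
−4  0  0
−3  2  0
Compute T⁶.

T is strictly triangular, hence nilpotent: T³ = 0, so T⁶ = 0.

[[0, 0, 0], [0, 0, 0], [0, 0, 0]]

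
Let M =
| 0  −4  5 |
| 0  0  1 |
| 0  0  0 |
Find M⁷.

[[0, 0, 0], [0, 0, 0], [0, 0, 0]]

M is strictly triangular, hence nilpotent: M³ = 0, so M⁷ = 0.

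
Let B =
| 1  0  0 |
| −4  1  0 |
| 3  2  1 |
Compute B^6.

B = I + N where N = [[0, 0, 0], [−4, 0, 0], [3, 2, 0]] is strictly lower-triangular, so N^3 = 0.
(I + N)^6 = I + 6·N + 15·N^2 = [[1, 0, 0], [−24, 1, 0], [−102, 12, 1]].

[[1, 0, 0], [−24, 1, 0], [−102, 12, 1]]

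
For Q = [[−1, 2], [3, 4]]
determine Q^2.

[[7, 6], [9, 22]]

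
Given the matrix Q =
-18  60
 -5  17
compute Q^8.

tr Q = -1 and det Q = -6, so the characteristic polynomial is λ² − (-1)λ + (-6) with roots -3 and 2.
Eigenvectors give P = [[4, -3], [1, -1]] with P⁻¹ = [[1, -3], [1, -4]], and Q = P·diag(-3, 2)·P⁻¹.
Then Q^8 = P·diag(6561, 256)·P⁻¹ = [[26244, -768], [6561, -256]] · [[1, -3], [1, -4]] = [[25476, -75660], [6305, -18659]].

[[25476, -75660], [6305, -18659]]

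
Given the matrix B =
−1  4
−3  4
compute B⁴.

B² = [[−11, 12], [−9, 4]]
B³ = [[−25, 4], [−3, −20]]
B⁴ = [[13, −84], [63, −92]]

[[13, −84], [63, −92]]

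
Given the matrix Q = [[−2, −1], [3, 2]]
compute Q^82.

Q² = I (check: tr Q = 0 and det Q = −1), so Q^82 = I since 82 is even.

[[1, 0], [0, 1]]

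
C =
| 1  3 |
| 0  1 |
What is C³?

C = I + N where N = [[0, 3], [0, 0]] is strictly upper-triangular, so N² = 0.
(I + N)³ = I + 3·N = [[1, 9], [0, 1]].

[[1, 9], [0, 1]]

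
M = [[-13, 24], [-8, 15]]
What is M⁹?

tr M = 2 and det M = -3, so the characteristic polynomial is λ² − (2)λ + (-3) with roots 3 and -1.
Eigenvectors give P = [[-3, -2], [-2, -1]] with P⁻¹ = [[1, -2], [-2, 3]], and M = P·diag(3, -1)·P⁻¹.
Then M⁹ = P·diag(19683, -1)·P⁻¹ = [[-59049, 2], [-39366, 1]] · [[1, -2], [-2, 3]] = [[-59053, 118104], [-39368, 78735]].

[[-59053, 118104], [-39368, 78735]]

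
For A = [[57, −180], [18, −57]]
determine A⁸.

[[6561, 0], [0, 6561]]

tr A = 0 and det A = −9, so the characteristic polynomial is λ² − (0)λ + (−9) with roots −3 and 3.
Eigenvectors give P = [[3, 10], [1, 3]] with P⁻¹ = [[−3, 10], [1, −3]], and A = P·diag(−3, 3)·P⁻¹.
Then A⁸ = P·diag(6561, 6561)·P⁻¹ = [[19683, 65610], [6561, 19683]] · [[−3, 10], [1, −3]] = [[6561, 0], [0, 6561]].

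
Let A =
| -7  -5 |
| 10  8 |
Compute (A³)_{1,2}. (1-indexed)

-35

tr A = 1 and det A = -6, so the characteristic polynomial is λ² − (1)λ + (-6) with roots -2 and 3.
Eigenvectors give P = [[-1, -1], [1, 2]] with P⁻¹ = [[-2, -1], [1, 1]], and A = P·diag(-2, 3)·P⁻¹.
Then A³ = P·diag(-8, 27)·P⁻¹ = [[8, -27], [-8, 54]] · [[-2, -1], [1, 1]] = [[-43, -35], [70, 62]].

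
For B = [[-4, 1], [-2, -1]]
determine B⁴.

[[146, -65], [130, -49]]

B² = [[14, -5], [10, -1]]
B³ = [[-46, 19], [-38, 11]]
B⁴ = [[146, -65], [130, -49]]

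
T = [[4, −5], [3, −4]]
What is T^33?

T² = I (check: tr T = 0 and det T = −1), so T^33 = T since 33 is odd.

[[4, −5], [3, −4]]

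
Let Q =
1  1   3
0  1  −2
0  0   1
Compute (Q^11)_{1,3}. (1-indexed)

Q = I + N where N = [[0, 1, 3], [0, 0, −2], [0, 0, 0]] is strictly upper-triangular, so N^3 = 0.
(I + N)^11 = I + 11·N + 55·N^2 = [[1, 11, −77], [0, 1, −22], [0, 0, 1]].

−77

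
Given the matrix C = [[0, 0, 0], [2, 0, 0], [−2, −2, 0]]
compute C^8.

C is strictly triangular, hence nilpotent: C^3 = 0, so C^8 = 0.

[[0, 0, 0], [0, 0, 0], [0, 0, 0]]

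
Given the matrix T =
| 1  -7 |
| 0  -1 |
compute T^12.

T² = I (check: tr T = 0 and det T = -1), so T^12 = I since 12 is even.

[[1, 0], [0, 1]]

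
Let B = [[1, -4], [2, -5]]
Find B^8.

tr B = -4 and det B = 3, so the characteristic polynomial is λ² − (-4)λ + (3) with roots -1 and -3.
Eigenvectors give P = [[-2, 1], [-1, 1]] with P⁻¹ = [[-1, 1], [-1, 2]], and B = P·diag(-1, -3)·P⁻¹.
Then B^8 = P·diag(1, 6561)·P⁻¹ = [[-2, 6561], [-1, 6561]] · [[-1, 1], [-1, 2]] = [[-6559, 13120], [-6560, 13121]].

[[-6559, 13120], [-6560, 13121]]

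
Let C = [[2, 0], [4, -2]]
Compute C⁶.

tr C = 0 and det C = -4, so the characteristic polynomial is λ² − (0)λ + (-4) with roots 2 and -2.
Eigenvectors give P = [[-1, 0], [-1, 1]] with P⁻¹ = [[-1, 0], [-1, 1]], and C = P·diag(2, -2)·P⁻¹.
Then C⁶ = P·diag(64, 64)·P⁻¹ = [[-64, 0], [-64, 64]] · [[-1, 0], [-1, 1]] = [[64, 0], [0, 64]].

[[64, 0], [0, 64]]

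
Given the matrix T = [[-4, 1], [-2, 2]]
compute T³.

[[-52, 10], [-20, 8]]

T² = [[14, -2], [4, 2]]
T³ = [[-52, 10], [-20, 8]]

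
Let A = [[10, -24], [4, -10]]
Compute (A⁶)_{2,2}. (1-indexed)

64

tr A = 0 and det A = -4, so the characteristic polynomial is λ² − (0)λ + (-4) with roots 2 and -2.
Eigenvectors give P = [[3, 2], [1, 1]] with P⁻¹ = [[1, -2], [-1, 3]], and A = P·diag(2, -2)·P⁻¹.
Then A⁶ = P·diag(64, 64)·P⁻¹ = [[192, 128], [64, 64]] · [[1, -2], [-1, 3]] = [[64, 0], [0, 64]].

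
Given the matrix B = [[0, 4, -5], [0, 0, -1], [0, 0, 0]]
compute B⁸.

B is strictly triangular, hence nilpotent: B³ = 0, so B⁸ = 0.

[[0, 0, 0], [0, 0, 0], [0, 0, 0]]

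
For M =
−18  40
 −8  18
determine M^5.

tr M = 0 and det M = −4, so the characteristic polynomial is λ² − (0)λ + (−4) with roots −2 and 2.
Eigenvectors give P = [[5, 2], [2, 1]] with P⁻¹ = [[1, −2], [−2, 5]], and M = P·diag(−2, 2)·P⁻¹.
Then M^5 = P·diag(−32, 32)·P⁻¹ = [[−160, 64], [−64, 32]] · [[1, −2], [−2, 5]] = [[−288, 640], [−128, 288]].

[[−288, 640], [−128, 288]]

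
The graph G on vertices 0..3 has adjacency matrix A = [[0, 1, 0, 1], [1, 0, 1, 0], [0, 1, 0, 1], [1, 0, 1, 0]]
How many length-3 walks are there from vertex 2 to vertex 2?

The number of length-3 walks from vertex 2 to vertex 2 is entry (2,2) of A³, where A is the adjacency matrix.
A² = [[2, 0, 2, 0], [0, 2, 0, 2], [2, 0, 2, 0], [0, 2, 0, 2]]
A³ = [[0, 4, 0, 4], [4, 0, 4, 0], [0, 4, 0, 4], [4, 0, 4, 0]]

0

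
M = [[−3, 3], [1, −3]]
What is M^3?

M^2 = [[12, −18], [−6, 12]]
M^3 = [[−54, 90], [30, −54]]

[[−54, 90], [30, −54]]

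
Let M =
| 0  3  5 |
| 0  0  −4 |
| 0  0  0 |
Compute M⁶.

M is strictly triangular, hence nilpotent: M³ = 0, so M⁶ = 0.

[[0, 0, 0], [0, 0, 0], [0, 0, 0]]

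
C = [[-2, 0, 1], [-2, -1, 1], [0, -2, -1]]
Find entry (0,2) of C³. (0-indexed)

5

C² = [[4, -2, -3], [6, -1, -4], [4, 4, -1]]
C³ = [[-4, 8, 5], [-10, 9, 9], [-16, -2, 9]]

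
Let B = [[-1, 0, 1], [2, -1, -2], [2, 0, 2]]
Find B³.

B² = [[3, 0, 1], [-8, 1, 0], [2, 0, 6]]
B³ = [[-1, 0, 5], [10, -1, -10], [10, 0, 14]]

[[-1, 0, 5], [10, -1, -10], [10, 0, 14]]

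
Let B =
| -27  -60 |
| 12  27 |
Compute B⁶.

tr B = 0 and det B = -9, so the characteristic polynomial is λ² − (0)λ + (-9) with roots -3 and 3.
Eigenvectors give P = [[-5, -2], [2, 1]] with P⁻¹ = [[-1, -2], [2, 5]], and B = P·diag(-3, 3)·P⁻¹.
Then B⁶ = P·diag(729, 729)·P⁻¹ = [[-3645, -1458], [1458, 729]] · [[-1, -2], [2, 5]] = [[729, 0], [0, 729]].

[[729, 0], [0, 729]]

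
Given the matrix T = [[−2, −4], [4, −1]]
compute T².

[[−12, 12], [−12, −15]]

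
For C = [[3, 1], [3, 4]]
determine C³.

[[57, 40], [120, 97]]

C² = [[12, 7], [21, 19]]
C³ = [[57, 40], [120, 97]]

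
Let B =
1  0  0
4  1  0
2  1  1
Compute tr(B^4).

B = I + N where N = [[0, 0, 0], [4, 0, 0], [2, 1, 0]] is strictly lower-triangular, so N^3 = 0.
(I + N)^4 = I + 4·N + 6·N^2 = [[1, 0, 0], [16, 1, 0], [32, 4, 1]].

3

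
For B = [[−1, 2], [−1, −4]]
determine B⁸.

tr B = −5 and det B = 6, so the characteristic polynomial is λ² − (−5)λ + (6) with roots −3 and −2.
Eigenvectors give P = [[−1, 2], [1, −1]] with P⁻¹ = [[1, 2], [1, 1]], and B = P·diag(−3, −2)·P⁻¹.
Then B⁸ = P·diag(6561, 256)·P⁻¹ = [[−6561, 512], [6561, −256]] · [[1, 2], [1, 1]] = [[−6049, −12610], [6305, 12866]].

[[−6049, −12610], [6305, 12866]]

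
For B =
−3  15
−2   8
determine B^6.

tr B = 5 and det B = 6, so the characteristic polynomial is λ² − (5)λ + (6) with roots 2 and 3.
Eigenvectors give P = [[−3, −5], [−1, −2]] with P⁻¹ = [[−2, 5], [1, −3]], and B = P·diag(2, 3)·P⁻¹.
Then B^6 = P·diag(64, 729)·P⁻¹ = [[−192, −3645], [−64, −1458]] · [[−2, 5], [1, −3]] = [[−3261, 9975], [−1330, 4054]].

[[−3261, 9975], [−1330, 4054]]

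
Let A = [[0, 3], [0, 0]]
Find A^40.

[[0, 0], [0, 0]]

A is strictly triangular, hence nilpotent: A^2 = 0, so A^40 = 0.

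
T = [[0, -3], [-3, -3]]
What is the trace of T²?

27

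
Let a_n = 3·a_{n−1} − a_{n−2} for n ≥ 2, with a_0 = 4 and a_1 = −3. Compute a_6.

−652

With companion matrix Q = [[3, −1], [1, 0]], [a_n, a_{n−1}]ᵀ = Q·[a_{n−1}, a_{n−2}]ᵀ, so [a_6, a_5]ᵀ = Q⁵·[a_1, a_0]ᵀ.
Q⁵ = [[144, −55], [55, −21]], giving [a_6, a_5]ᵀ = [[−652], [−249]].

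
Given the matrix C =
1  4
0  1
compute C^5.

C = I + N where N = [[0, 4], [0, 0]] is strictly upper-triangular, so N^2 = 0.
(I + N)^5 = I + 5·N = [[1, 20], [0, 1]].

[[1, 20], [0, 1]]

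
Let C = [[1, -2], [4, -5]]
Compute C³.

[[25, -26], [52, -53]]

tr C = -4 and det C = 3, so the characteristic polynomial is λ² − (-4)λ + (3) with roots -3 and -1.
Eigenvectors give P = [[-1, 1], [-2, 1]] with P⁻¹ = [[1, -1], [2, -1]], and C = P·diag(-3, -1)·P⁻¹.
Then C³ = P·diag(-27, -1)·P⁻¹ = [[27, -1], [54, -1]] · [[1, -1], [2, -1]] = [[25, -26], [52, -53]].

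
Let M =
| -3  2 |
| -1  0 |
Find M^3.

tr M = -3 and det M = 2, so the characteristic polynomial is λ² − (-3)λ + (2) with roots -2 and -1.
Eigenvectors give P = [[2, 1], [1, 1]] with P⁻¹ = [[1, -1], [-1, 2]], and M = P·diag(-2, -1)·P⁻¹.
Then M^3 = P·diag(-8, -1)·P⁻¹ = [[-16, -1], [-8, -1]] · [[1, -1], [-1, 2]] = [[-15, 14], [-7, 6]].

[[-15, 14], [-7, 6]]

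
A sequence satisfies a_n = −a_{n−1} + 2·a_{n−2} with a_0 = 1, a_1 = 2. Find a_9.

With companion matrix Q = [[−1, 2], [1, 0]], [a_n, a_{n−1}]ᵀ = Q·[a_{n−1}, a_{n−2}]ᵀ, so [a_9, a_8]ᵀ = Q⁸·[a_1, a_0]ᵀ.
Q⁸ = [[171, −170], [−85, 86]], giving [a_9, a_8]ᵀ = [[172], [−84]].

172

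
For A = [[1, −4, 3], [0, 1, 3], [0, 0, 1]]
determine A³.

[[1, −12, −27], [0, 1, 9], [0, 0, 1]]

A = I + N where N = [[0, −4, 3], [0, 0, 3], [0, 0, 0]] is strictly upper-triangular, so N³ = 0.
(I + N)³ = I + 3·N + 3·N² = [[1, −12, −27], [0, 1, 9], [0, 0, 1]].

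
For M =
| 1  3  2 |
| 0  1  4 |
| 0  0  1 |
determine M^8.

M = I + N where N = [[0, 3, 2], [0, 0, 4], [0, 0, 0]] is strictly upper-triangular, so N^3 = 0.
(I + N)^8 = I + 8·N + 28·N^2 = [[1, 24, 352], [0, 1, 32], [0, 0, 1]].

[[1, 24, 352], [0, 1, 32], [0, 0, 1]]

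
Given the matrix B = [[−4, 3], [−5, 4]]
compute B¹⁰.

B² = I (check: tr B = 0 and det B = −1), so B¹⁰ = I since 10 is even.

[[1, 0], [0, 1]]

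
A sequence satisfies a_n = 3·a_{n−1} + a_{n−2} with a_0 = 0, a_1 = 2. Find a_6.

With companion matrix Q = [[3, 1], [1, 0]], [a_n, a_{n−1}]ᵀ = Q·[a_{n−1}, a_{n−2}]ᵀ, so [a_6, a_5]ᵀ = Q⁵·[a_1, a_0]ᵀ.
Q⁵ = [[360, 109], [109, 33]], giving [a_6, a_5]ᵀ = [[720], [218]].

720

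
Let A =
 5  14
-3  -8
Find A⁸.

tr A = -3 and det A = 2, so the characteristic polynomial is λ² − (-3)λ + (2) with roots -2 and -1.
Eigenvectors give P = [[-2, 7], [1, -3]] with P⁻¹ = [[3, 7], [1, 2]], and A = P·diag(-2, -1)·P⁻¹.
Then A⁸ = P·diag(256, 1)·P⁻¹ = [[-512, 7], [256, -3]] · [[3, 7], [1, 2]] = [[-1529, -3570], [765, 1786]].

[[-1529, -3570], [765, 1786]]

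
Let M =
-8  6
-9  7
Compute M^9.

tr M = -1 and det M = -2, so the characteristic polynomial is λ² − (-1)λ + (-2) with roots 1 and -2.
Eigenvectors give P = [[-2, -1], [-3, -1]] with P⁻¹ = [[1, -1], [-3, 2]], and M = P·diag(1, -2)·P⁻¹.
Then M^9 = P·diag(1, -512)·P⁻¹ = [[-2, 512], [-3, 512]] · [[1, -1], [-3, 2]] = [[-1538, 1026], [-1539, 1027]].

[[-1538, 1026], [-1539, 1027]]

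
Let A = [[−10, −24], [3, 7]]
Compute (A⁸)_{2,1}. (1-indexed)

−765

tr A = −3 and det A = 2, so the characteristic polynomial is λ² − (−3)λ + (2) with roots −2 and −1.
Eigenvectors give P = [[−3, 8], [1, −3]] with P⁻¹ = [[−3, −8], [−1, −3]], and A = P·diag(−2, −1)·P⁻¹.
Then A⁸ = P·diag(256, 1)·P⁻¹ = [[−768, 8], [256, −3]] · [[−3, −8], [−1, −3]] = [[2296, 6120], [−765, −2039]].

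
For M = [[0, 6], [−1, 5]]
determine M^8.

tr M = 5 and det M = 6, so the characteristic polynomial is λ² − (5)λ + (6) with roots 3 and 2.
Eigenvectors give P = [[2, 3], [1, 1]] with P⁻¹ = [[−1, 3], [1, −2]], and M = P·diag(3, 2)·P⁻¹.
Then M^8 = P·diag(6561, 256)·P⁻¹ = [[13122, 768], [6561, 256]] · [[−1, 3], [1, −2]] = [[−12354, 37830], [−6305, 19171]].

[[−12354, 37830], [−6305, 19171]]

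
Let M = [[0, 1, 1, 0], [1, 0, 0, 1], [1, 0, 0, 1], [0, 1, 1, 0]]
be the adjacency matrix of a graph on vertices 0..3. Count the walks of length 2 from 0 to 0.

2

The number of length-2 walks from vertex 0 to vertex 0 is entry (0,0) of M^2, where M is the adjacency matrix.
M^2 = [[2, 0, 0, 2], [0, 2, 2, 0], [0, 2, 2, 0], [2, 0, 0, 2]]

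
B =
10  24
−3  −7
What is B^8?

tr B = 3 and det B = 2, so the characteristic polynomial is λ² − (3)λ + (2) with roots 2 and 1.
Eigenvectors give P = [[3, −8], [−1, 3]] with P⁻¹ = [[3, 8], [1, 3]], and B = P·diag(2, 1)·P⁻¹.
Then B^8 = P·diag(256, 1)·P⁻¹ = [[768, −8], [−256, 3]] · [[3, 8], [1, 3]] = [[2296, 6120], [−765, −2039]].

[[2296, 6120], [−765, −2039]]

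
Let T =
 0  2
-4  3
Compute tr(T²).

-7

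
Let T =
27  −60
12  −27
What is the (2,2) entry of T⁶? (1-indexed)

729

tr T = 0 and det T = −9, so the characteristic polynomial is λ² − (0)λ + (−9) with roots −3 and 3.
Eigenvectors give P = [[−2, −5], [−1, −2]] with P⁻¹ = [[2, −5], [−1, 2]], and T = P·diag(−3, 3)·P⁻¹.
Then T⁶ = P·diag(729, 729)·P⁻¹ = [[−1458, −3645], [−729, −1458]] · [[2, −5], [−1, 2]] = [[729, 0], [0, 729]].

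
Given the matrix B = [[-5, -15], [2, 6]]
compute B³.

[[-5, -15], [2, 6]]

B² = B (a projection; rank 1, trace 1), so B³ = B.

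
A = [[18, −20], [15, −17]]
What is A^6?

tr A = 1 and det A = −6, so the characteristic polynomial is λ² − (1)λ + (−6) with roots 3 and −2.
Eigenvectors give P = [[4, 1], [3, 1]] with P⁻¹ = [[1, −1], [−3, 4]], and A = P·diag(3, −2)·P⁻¹.
Then A^6 = P·diag(729, 64)·P⁻¹ = [[2916, 64], [2187, 64]] · [[1, −1], [−3, 4]] = [[2724, −2660], [1995, −1931]].

[[2724, −2660], [1995, −1931]]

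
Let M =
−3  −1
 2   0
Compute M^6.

tr M = −3 and det M = 2, so the characteristic polynomial is λ² − (−3)λ + (2) with roots −1 and −2.
Eigenvectors give P = [[−1, −1], [2, 1]] with P⁻¹ = [[1, 1], [−2, −1]], and M = P·diag(−1, −2)·P⁻¹.
Then M^6 = P·diag(1, 64)·P⁻¹ = [[−1, −64], [2, 64]] · [[1, 1], [−2, −1]] = [[127, 63], [−126, −62]].

[[127, 63], [−126, −62]]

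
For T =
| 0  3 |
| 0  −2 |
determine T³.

T² = [[0, −6], [0, 4]]
T³ = [[0, 12], [0, −8]]

[[0, 12], [0, −8]]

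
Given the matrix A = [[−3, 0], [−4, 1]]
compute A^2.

[[9, 0], [8, 1]]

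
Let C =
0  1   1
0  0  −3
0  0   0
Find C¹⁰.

[[0, 0, 0], [0, 0, 0], [0, 0, 0]]

C is strictly triangular, hence nilpotent: C³ = 0, so C¹⁰ = 0.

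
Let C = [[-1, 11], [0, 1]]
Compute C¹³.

[[-1, 11], [0, 1]]

C² = I (check: tr C = 0 and det C = -1), so C¹³ = C since 13 is odd.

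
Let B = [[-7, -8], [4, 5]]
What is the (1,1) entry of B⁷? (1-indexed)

tr B = -2 and det B = -3, so the characteristic polynomial is λ² − (-2)λ + (-3) with roots -3 and 1.
Eigenvectors give P = [[-2, -1], [1, 1]] with P⁻¹ = [[-1, -1], [1, 2]], and B = P·diag(-3, 1)·P⁻¹.
Then B⁷ = P·diag(-2187, 1)·P⁻¹ = [[4374, -1], [-2187, 1]] · [[-1, -1], [1, 2]] = [[-4375, -4376], [2188, 2189]].

-4375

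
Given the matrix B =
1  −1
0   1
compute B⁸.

[[1, −8], [0, 1]]

B = I + N where N = [[0, −1], [0, 0]] is strictly upper-triangular, so N² = 0.
(I + N)⁸ = I + 8·N = [[1, −8], [0, 1]].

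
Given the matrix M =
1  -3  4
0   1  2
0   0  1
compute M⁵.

M = I + N where N = [[0, -3, 4], [0, 0, 2], [0, 0, 0]] is strictly upper-triangular, so N³ = 0.
(I + N)⁵ = I + 5·N + 10·N² = [[1, -15, -40], [0, 1, 10], [0, 0, 1]].

[[1, -15, -40], [0, 1, 10], [0, 0, 1]]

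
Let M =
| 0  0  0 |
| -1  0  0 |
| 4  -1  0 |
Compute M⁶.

M is strictly triangular, hence nilpotent: M³ = 0, so M⁶ = 0.

[[0, 0, 0], [0, 0, 0], [0, 0, 0]]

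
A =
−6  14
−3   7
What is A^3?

A² = A (a projection; rank 1, trace 1), so A^3 = A.

[[−6, 14], [−3, 7]]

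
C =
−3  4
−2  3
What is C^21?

C² = I (check: tr C = 0 and det C = −1), so C^21 = C since 21 is odd.

[[−3, 4], [−2, 3]]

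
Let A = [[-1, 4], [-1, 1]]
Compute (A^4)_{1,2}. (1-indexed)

0

A^2 = [[-3, 0], [0, -3]]
A^3 = [[3, -12], [3, -3]]
A^4 = [[9, 0], [0, 9]]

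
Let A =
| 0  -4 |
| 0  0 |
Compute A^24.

A is strictly triangular, hence nilpotent: A^2 = 0, so A^24 = 0.

[[0, 0], [0, 0]]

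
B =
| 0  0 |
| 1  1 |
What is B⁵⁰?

[[0, 0], [1, 1]]

B² = B (a projection; rank 1, trace 1), so B⁵⁰ = B.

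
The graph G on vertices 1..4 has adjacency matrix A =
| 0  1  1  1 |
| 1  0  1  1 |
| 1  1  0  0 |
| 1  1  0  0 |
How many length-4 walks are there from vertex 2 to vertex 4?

9

The number of length-4 walks from vertex 2 to vertex 4 is entry (2,4) of A⁴, where A is the adjacency matrix.
A² = [[3, 2, 1, 1], [2, 3, 1, 1], [1, 1, 2, 2], [1, 1, 2, 2]]
A³ = [[4, 5, 5, 5], [5, 4, 5, 5], [5, 5, 2, 2], [5, 5, 2, 2]]
A⁴ = [[15, 14, 9, 9], [14, 15, 9, 9], [9, 9, 10, 10], [9, 9, 10, 10]]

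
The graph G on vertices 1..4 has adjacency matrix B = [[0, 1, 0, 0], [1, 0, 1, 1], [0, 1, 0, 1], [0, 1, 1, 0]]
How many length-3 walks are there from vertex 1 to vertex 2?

3

The number of length-3 walks from vertex 1 to vertex 2 is entry (1,2) of B³, where B is the adjacency matrix.
B² = [[1, 0, 1, 1], [0, 3, 1, 1], [1, 1, 2, 1], [1, 1, 1, 2]]
B³ = [[0, 3, 1, 1], [3, 2, 4, 4], [1, 4, 2, 3], [1, 4, 3, 2]]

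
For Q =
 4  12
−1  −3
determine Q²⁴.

[[4, 12], [−1, −3]]

Q² = Q (a projection; rank 1, trace 1), so Q²⁴ = Q.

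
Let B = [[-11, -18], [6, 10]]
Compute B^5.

[[-131, -198], [66, 100]]

tr B = -1 and det B = -2, so the characteristic polynomial is λ² − (-1)λ + (-2) with roots -2 and 1.
Eigenvectors give P = [[-2, -3], [1, 2]] with P⁻¹ = [[-2, -3], [1, 2]], and B = P·diag(-2, 1)·P⁻¹.
Then B^5 = P·diag(-32, 1)·P⁻¹ = [[64, -3], [-32, 2]] · [[-2, -3], [1, 2]] = [[-131, -198], [66, 100]].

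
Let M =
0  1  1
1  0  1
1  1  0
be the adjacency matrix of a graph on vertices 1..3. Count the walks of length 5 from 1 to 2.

The number of length-5 walks from vertex 1 to vertex 2 is entry (1,2) of M^5, where M is the adjacency matrix.
M^2 = [[2, 1, 1], [1, 2, 1], [1, 1, 2]]
M^3 = [[2, 3, 3], [3, 2, 3], [3, 3, 2]]
M^4 = [[6, 5, 5], [5, 6, 5], [5, 5, 6]]
M^5 = [[10, 11, 11], [11, 10, 11], [11, 11, 10]]

11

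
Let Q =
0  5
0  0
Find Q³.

Q is strictly triangular, hence nilpotent: Q² = 0, so Q³ = 0.

[[0, 0], [0, 0]]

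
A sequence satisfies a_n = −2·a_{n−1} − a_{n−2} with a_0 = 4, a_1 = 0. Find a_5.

16

With companion matrix M = [[−2, −1], [1, 0]], [a_n, a_{n−1}]ᵀ = M·[a_{n−1}, a_{n−2}]ᵀ, so [a_5, a_4]ᵀ = M^4·[a_1, a_0]ᵀ.
M^4 = [[5, 4], [−4, −3]], giving [a_5, a_4]ᵀ = [[16], [−12]].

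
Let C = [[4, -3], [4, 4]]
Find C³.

[[-80, -108], [144, -80]]

C² = [[4, -24], [32, 4]]
C³ = [[-80, -108], [144, -80]]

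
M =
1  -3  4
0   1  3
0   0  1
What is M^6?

[[1, -18, -111], [0, 1, 18], [0, 0, 1]]

M = I + N where N = [[0, -3, 4], [0, 0, 3], [0, 0, 0]] is strictly upper-triangular, so N^3 = 0.
(I + N)^6 = I + 6·N + 15·N^2 = [[1, -18, -111], [0, 1, 18], [0, 0, 1]].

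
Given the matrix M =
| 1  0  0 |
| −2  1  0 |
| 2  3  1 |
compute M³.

[[1, 0, 0], [−6, 1, 0], [−12, 9, 1]]

M = I + N where N = [[0, 0, 0], [−2, 0, 0], [2, 3, 0]] is strictly lower-triangular, so N³ = 0.
(I + N)³ = I + 3·N + 3·N² = [[1, 0, 0], [−6, 1, 0], [−12, 9, 1]].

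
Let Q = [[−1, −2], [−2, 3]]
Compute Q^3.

[[3, −22], [−22, 47]]

Q^2 = [[5, −4], [−4, 13]]
Q^3 = [[3, −22], [−22, 47]]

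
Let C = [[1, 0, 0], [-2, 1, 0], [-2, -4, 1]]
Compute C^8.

[[1, 0, 0], [-16, 1, 0], [208, -32, 1]]

C = I + N where N = [[0, 0, 0], [-2, 0, 0], [-2, -4, 0]] is strictly lower-triangular, so N^3 = 0.
(I + N)^8 = I + 8·N + 28·N^2 = [[1, 0, 0], [-16, 1, 0], [208, -32, 1]].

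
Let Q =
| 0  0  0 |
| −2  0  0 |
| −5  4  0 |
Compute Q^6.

[[0, 0, 0], [0, 0, 0], [0, 0, 0]]

Q is strictly triangular, hence nilpotent: Q^3 = 0, so Q^6 = 0.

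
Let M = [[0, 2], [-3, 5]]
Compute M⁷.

tr M = 5 and det M = 6, so the characteristic polynomial is λ² − (5)λ + (6) with roots 3 and 2.
Eigenvectors give P = [[-2, -1], [-3, -1]] with P⁻¹ = [[1, -1], [-3, 2]], and M = P·diag(3, 2)·P⁻¹.
Then M⁷ = P·diag(2187, 128)·P⁻¹ = [[-4374, -128], [-6561, -128]] · [[1, -1], [-3, 2]] = [[-3990, 4118], [-6177, 6305]].

[[-3990, 4118], [-6177, 6305]]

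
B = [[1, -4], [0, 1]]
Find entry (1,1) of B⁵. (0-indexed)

1

B = I + N where N = [[0, -4], [0, 0]] is strictly upper-triangular, so N² = 0.
(I + N)⁵ = I + 5·N = [[1, -20], [0, 1]].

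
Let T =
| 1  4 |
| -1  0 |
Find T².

[[-3, 4], [-1, -4]]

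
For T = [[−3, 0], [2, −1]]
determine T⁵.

[[−243, 0], [242, −1]]

tr T = −4 and det T = 3, so the characteristic polynomial is λ² − (−4)λ + (3) with roots −3 and −1.
Eigenvectors give P = [[−1, 0], [1, 1]] with P⁻¹ = [[−1, 0], [1, 1]], and T = P·diag(−3, −1)·P⁻¹.
Then T⁵ = P·diag(−243, −1)·P⁻¹ = [[243, 0], [−243, −1]] · [[−1, 0], [1, 1]] = [[−243, 0], [242, −1]].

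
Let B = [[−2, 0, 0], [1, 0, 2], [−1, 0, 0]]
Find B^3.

[[−8, 0, 0], [8, 0, 0], [−4, 0, 0]]

B^2 = [[4, 0, 0], [−4, 0, 0], [2, 0, 0]]
B^3 = [[−8, 0, 0], [8, 0, 0], [−4, 0, 0]]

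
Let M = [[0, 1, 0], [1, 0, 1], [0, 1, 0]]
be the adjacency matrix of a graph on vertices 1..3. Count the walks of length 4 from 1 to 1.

2

The number of length-4 walks from vertex 1 to vertex 1 is entry (1,1) of M^4, where M is the adjacency matrix.
M^2 = [[1, 0, 1], [0, 2, 0], [1, 0, 1]]
M^3 = [[0, 2, 0], [2, 0, 2], [0, 2, 0]]
M^4 = [[2, 0, 2], [0, 4, 0], [2, 0, 2]]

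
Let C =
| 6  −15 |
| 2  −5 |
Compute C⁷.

[[6, −15], [2, −5]]

C² = C (a projection; rank 1, trace 1), so C⁷ = C.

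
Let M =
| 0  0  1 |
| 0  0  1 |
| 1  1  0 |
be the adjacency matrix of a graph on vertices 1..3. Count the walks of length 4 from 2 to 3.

The number of length-4 walks from vertex 2 to vertex 3 is entry (2,3) of M^4, where M is the adjacency matrix.
M^2 = [[1, 1, 0], [1, 1, 0], [0, 0, 2]]
M^3 = [[0, 0, 2], [0, 0, 2], [2, 2, 0]]
M^4 = [[2, 2, 0], [2, 2, 0], [0, 0, 4]]

0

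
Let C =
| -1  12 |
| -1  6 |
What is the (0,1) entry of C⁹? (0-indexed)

tr C = 5 and det C = 6, so the characteristic polynomial is λ² − (5)λ + (6) with roots 2 and 3.
Eigenvectors give P = [[4, 3], [1, 1]] with P⁻¹ = [[1, -3], [-1, 4]], and C = P·diag(2, 3)·P⁻¹.
Then C⁹ = P·diag(512, 19683)·P⁻¹ = [[2048, 59049], [512, 19683]] · [[1, -3], [-1, 4]] = [[-57001, 230052], [-19171, 77196]].

230052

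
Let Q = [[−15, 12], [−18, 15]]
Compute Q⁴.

tr Q = 0 and det Q = −9, so the characteristic polynomial is λ² − (0)λ + (−9) with roots 3 and −3.
Eigenvectors give P = [[−2, 1], [−3, 1]] with P⁻¹ = [[1, −1], [3, −2]], and Q = P·diag(3, −3)·P⁻¹.
Then Q⁴ = P·diag(81, 81)·P⁻¹ = [[−162, 81], [−243, 81]] · [[1, −1], [3, −2]] = [[81, 0], [0, 81]].

[[81, 0], [0, 81]]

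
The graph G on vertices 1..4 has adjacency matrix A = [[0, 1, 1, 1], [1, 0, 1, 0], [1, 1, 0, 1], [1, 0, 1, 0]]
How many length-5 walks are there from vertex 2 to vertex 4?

18

The number of length-5 walks from vertex 2 to vertex 4 is entry (2,4) of A⁵, where A is the adjacency matrix.
A² = [[3, 1, 2, 1], [1, 2, 1, 2], [2, 1, 3, 1], [1, 2, 1, 2]]
A³ = [[4, 5, 5, 5], [5, 2, 5, 2], [5, 5, 4, 5], [5, 2, 5, 2]]
A⁴ = [[15, 9, 14, 9], [9, 10, 9, 10], [14, 9, 15, 9], [9, 10, 9, 10]]
A⁵ = [[32, 29, 33, 29], [29, 18, 29, 18], [33, 29, 32, 29], [29, 18, 29, 18]]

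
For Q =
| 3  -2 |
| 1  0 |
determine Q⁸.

[[511, -510], [255, -254]]

tr Q = 3 and det Q = 2, so the characteristic polynomial is λ² − (3)λ + (2) with roots 1 and 2.
Eigenvectors give P = [[1, 2], [1, 1]] with P⁻¹ = [[-1, 2], [1, -1]], and Q = P·diag(1, 2)·P⁻¹.
Then Q⁸ = P·diag(1, 256)·P⁻¹ = [[1, 512], [1, 256]] · [[-1, 2], [1, -1]] = [[511, -510], [255, -254]].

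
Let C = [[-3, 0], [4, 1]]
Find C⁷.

[[-2187, 0], [2188, 1]]

tr C = -2 and det C = -3, so the characteristic polynomial is λ² − (-2)λ + (-3) with roots -3 and 1.
Eigenvectors give P = [[-1, 0], [1, 1]] with P⁻¹ = [[-1, 0], [1, 1]], and C = P·diag(-3, 1)·P⁻¹.
Then C⁷ = P·diag(-2187, 1)·P⁻¹ = [[2187, 0], [-2187, 1]] · [[-1, 0], [1, 1]] = [[-2187, 0], [2188, 1]].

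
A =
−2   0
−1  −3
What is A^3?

tr A = −5 and det A = 6, so the characteristic polynomial is λ² − (−5)λ + (6) with roots −3 and −2.
Eigenvectors give P = [[0, −1], [1, 1]] with P⁻¹ = [[1, 1], [−1, 0]], and A = P·diag(−3, −2)·P⁻¹.
Then A^3 = P·diag(−27, −8)·P⁻¹ = [[0, 8], [−27, −8]] · [[1, 1], [−1, 0]] = [[−8, 0], [−19, −27]].

[[−8, 0], [−19, −27]]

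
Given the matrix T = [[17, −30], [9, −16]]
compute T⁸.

tr T = 1 and det T = −2, so the characteristic polynomial is λ² − (1)λ + (−2) with roots −1 and 2.
Eigenvectors give P = [[5, 2], [3, 1]] with P⁻¹ = [[−1, 2], [3, −5]], and T = P·diag(−1, 2)·P⁻¹.
Then T⁸ = P·diag(1, 256)·P⁻¹ = [[5, 512], [3, 256]] · [[−1, 2], [3, −5]] = [[1531, −2550], [765, −1274]].

[[1531, −2550], [765, −1274]]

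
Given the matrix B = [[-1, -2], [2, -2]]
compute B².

[[-3, 6], [-6, 0]]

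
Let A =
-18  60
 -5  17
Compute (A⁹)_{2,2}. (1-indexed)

tr A = -1 and det A = -6, so the characteristic polynomial is λ² − (-1)λ + (-6) with roots -3 and 2.
Eigenvectors give P = [[4, 3], [1, 1]] with P⁻¹ = [[1, -3], [-1, 4]], and A = P·diag(-3, 2)·P⁻¹.
Then A⁹ = P·diag(-19683, 512)·P⁻¹ = [[-78732, 1536], [-19683, 512]] · [[1, -3], [-1, 4]] = [[-80268, 242340], [-20195, 61097]].

61097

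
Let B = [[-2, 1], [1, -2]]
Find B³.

[[-14, 13], [13, -14]]

B² = [[5, -4], [-4, 5]]
B³ = [[-14, 13], [13, -14]]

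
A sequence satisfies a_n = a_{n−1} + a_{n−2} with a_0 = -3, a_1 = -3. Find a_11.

-432

With companion matrix T = [[1, 1], [1, 0]], [a_n, a_{n−1}]ᵀ = T·[a_{n−1}, a_{n−2}]ᵀ, so [a_11, a_10]ᵀ = T¹⁰·[a_1, a_0]ᵀ.
T¹⁰ = [[89, 55], [55, 34]], giving [a_11, a_10]ᵀ = [[-432], [-267]].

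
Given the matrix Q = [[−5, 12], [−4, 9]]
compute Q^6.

tr Q = 4 and det Q = 3, so the characteristic polynomial is λ² − (4)λ + (3) with roots 1 and 3.
Eigenvectors give P = [[2, −3], [1, −2]] with P⁻¹ = [[2, −3], [1, −2]], and Q = P·diag(1, 3)·P⁻¹.
Then Q^6 = P·diag(1, 729)·P⁻¹ = [[2, −2187], [1, −1458]] · [[2, −3], [1, −2]] = [[−2183, 4368], [−1456, 2913]].

[[−2183, 4368], [−1456, 2913]]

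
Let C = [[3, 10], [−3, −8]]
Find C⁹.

[[95343, 191710], [−57513, −115538]]

tr C = −5 and det C = 6, so the characteristic polynomial is λ² − (−5)λ + (6) with roots −3 and −2.
Eigenvectors give P = [[−5, −2], [3, 1]] with P⁻¹ = [[1, 2], [−3, −5]], and C = P·diag(−3, −2)·P⁻¹.
Then C⁹ = P·diag(−19683, −512)·P⁻¹ = [[98415, 1024], [−59049, −512]] · [[1, 2], [−3, −5]] = [[95343, 191710], [−57513, −115538]].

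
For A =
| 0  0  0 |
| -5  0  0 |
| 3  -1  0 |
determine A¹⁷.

A is strictly triangular, hence nilpotent: A³ = 0, so A¹⁷ = 0.

[[0, 0, 0], [0, 0, 0], [0, 0, 0]]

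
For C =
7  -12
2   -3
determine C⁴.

[[241, -480], [80, -159]]

tr C = 4 and det C = 3, so the characteristic polynomial is λ² − (4)λ + (3) with roots 3 and 1.
Eigenvectors give P = [[3, -2], [1, -1]] with P⁻¹ = [[1, -2], [1, -3]], and C = P·diag(3, 1)·P⁻¹.
Then C⁴ = P·diag(81, 1)·P⁻¹ = [[243, -2], [81, -1]] · [[1, -2], [1, -3]] = [[241, -480], [80, -159]].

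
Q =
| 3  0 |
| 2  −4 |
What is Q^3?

Q^2 = [[9, 0], [−2, 16]]
Q^3 = [[27, 0], [26, −64]]

[[27, 0], [26, −64]]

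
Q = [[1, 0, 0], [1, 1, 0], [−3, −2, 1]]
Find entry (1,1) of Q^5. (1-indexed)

1

Q = I + N where N = [[0, 0, 0], [1, 0, 0], [−3, −2, 0]] is strictly lower-triangular, so N^3 = 0.
(I + N)^5 = I + 5·N + 10·N^2 = [[1, 0, 0], [5, 1, 0], [−35, −10, 1]].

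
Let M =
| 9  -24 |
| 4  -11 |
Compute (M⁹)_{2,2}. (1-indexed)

tr M = -2 and det M = -3, so the characteristic polynomial is λ² − (-2)λ + (-3) with roots 1 and -3.
Eigenvectors give P = [[3, -2], [1, -1]] with P⁻¹ = [[1, -2], [1, -3]], and M = P·diag(1, -3)·P⁻¹.
Then M⁹ = P·diag(1, -19683)·P⁻¹ = [[3, 39366], [1, 19683]] · [[1, -2], [1, -3]] = [[39369, -118104], [19684, -59051]].

-59051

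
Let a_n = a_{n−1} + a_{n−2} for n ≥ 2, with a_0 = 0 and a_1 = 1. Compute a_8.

21

With companion matrix C = [[1, 1], [1, 0]], [a_n, a_{n−1}]ᵀ = C·[a_{n−1}, a_{n−2}]ᵀ, so [a_8, a_7]ᵀ = C⁷·[a_1, a_0]ᵀ.
C⁷ = [[21, 13], [13, 8]], giving [a_8, a_7]ᵀ = [[21], [13]].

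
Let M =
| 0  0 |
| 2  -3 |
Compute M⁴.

[[0, 0], [-54, 81]]

M² = [[0, 0], [-6, 9]]
M³ = [[0, 0], [18, -27]]
M⁴ = [[0, 0], [-54, 81]]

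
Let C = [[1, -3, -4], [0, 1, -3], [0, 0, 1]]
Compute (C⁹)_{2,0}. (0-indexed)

C = I + N where N = [[0, -3, -4], [0, 0, -3], [0, 0, 0]] is strictly upper-triangular, so N³ = 0.
(I + N)⁹ = I + 9·N + 36·N² = [[1, -27, 288], [0, 1, -27], [0, 0, 1]].

0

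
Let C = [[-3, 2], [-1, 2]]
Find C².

[[7, -2], [1, 2]]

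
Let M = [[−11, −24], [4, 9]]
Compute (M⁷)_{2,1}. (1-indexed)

2188

tr M = −2 and det M = −3, so the characteristic polynomial is λ² − (−2)λ + (−3) with roots −3 and 1.
Eigenvectors give P = [[−3, −2], [1, 1]] with P⁻¹ = [[−1, −2], [1, 3]], and M = P·diag(−3, 1)·P⁻¹.
Then M⁷ = P·diag(−2187, 1)·P⁻¹ = [[6561, −2], [−2187, 1]] · [[−1, −2], [1, 3]] = [[−6563, −13128], [2188, 4377]].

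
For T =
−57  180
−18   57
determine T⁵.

tr T = 0 and det T = −9, so the characteristic polynomial is λ² − (0)λ + (−9) with roots 3 and −3.
Eigenvectors give P = [[3, 10], [1, 3]] with P⁻¹ = [[−3, 10], [1, −3]], and T = P·diag(3, −3)·P⁻¹.
Then T⁵ = P·diag(243, −243)·P⁻¹ = [[729, −2430], [243, −729]] · [[−3, 10], [1, −3]] = [[−4617, 14580], [−1458, 4617]].

[[−4617, 14580], [−1458, 4617]]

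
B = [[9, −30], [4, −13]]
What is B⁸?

tr B = −4 and det B = 3, so the characteristic polynomial is λ² − (−4)λ + (3) with roots −3 and −1.
Eigenvectors give P = [[−5, 3], [−2, 1]] with P⁻¹ = [[1, −3], [2, −5]], and B = P·diag(−3, −1)·P⁻¹.
Then B⁸ = P·diag(6561, 1)·P⁻¹ = [[−32805, 3], [−13122, 1]] · [[1, −3], [2, −5]] = [[−32799, 98400], [−13120, 39361]].

[[−32799, 98400], [−13120, 39361]]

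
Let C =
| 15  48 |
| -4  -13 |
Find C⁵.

[[975, 2928], [-244, -733]]

tr C = 2 and det C = -3, so the characteristic polynomial is λ² − (2)λ + (-3) with roots -1 and 3.
Eigenvectors give P = [[-3, 4], [1, -1]] with P⁻¹ = [[1, 4], [1, 3]], and C = P·diag(-1, 3)·P⁻¹.
Then C⁵ = P·diag(-1, 243)·P⁻¹ = [[3, 972], [-1, -243]] · [[1, 4], [1, 3]] = [[975, 2928], [-244, -733]].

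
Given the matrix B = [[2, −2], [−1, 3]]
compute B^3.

B^2 = [[6, −10], [−5, 11]]
B^3 = [[22, −42], [−21, 43]]

[[22, −42], [−21, 43]]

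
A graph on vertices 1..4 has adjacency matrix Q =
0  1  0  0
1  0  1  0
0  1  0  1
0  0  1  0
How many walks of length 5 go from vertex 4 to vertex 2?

0

The number of length-5 walks from vertex 4 to vertex 2 is entry (4,2) of Q^5, where Q is the adjacency matrix.
Q^2 = [[1, 0, 1, 0], [0, 2, 0, 1], [1, 0, 2, 0], [0, 1, 0, 1]]
Q^3 = [[0, 2, 0, 1], [2, 0, 3, 0], [0, 3, 0, 2], [1, 0, 2, 0]]
Q^4 = [[2, 0, 3, 0], [0, 5, 0, 3], [3, 0, 5, 0], [0, 3, 0, 2]]
Q^5 = [[0, 5, 0, 3], [5, 0, 8, 0], [0, 8, 0, 5], [3, 0, 5, 0]]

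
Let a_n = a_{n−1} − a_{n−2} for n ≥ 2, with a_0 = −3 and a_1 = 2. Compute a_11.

−5

With companion matrix T = [[1, −1], [1, 0]], [a_n, a_{n−1}]ᵀ = T·[a_{n−1}, a_{n−2}]ᵀ, so [a_11, a_10]ᵀ = T^10·[a_1, a_0]ᵀ.
T^10 = [[−1, 1], [−1, 0]], giving [a_11, a_10]ᵀ = [[−5], [−2]].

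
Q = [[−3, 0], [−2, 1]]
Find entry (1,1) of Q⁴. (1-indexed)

Q² = [[9, 0], [4, 1]]
Q³ = [[−27, 0], [−14, 1]]
Q⁴ = [[81, 0], [40, 1]]

81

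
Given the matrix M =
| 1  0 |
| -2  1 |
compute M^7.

M = I + N where N = [[0, 0], [-2, 0]] is strictly lower-triangular, so N^2 = 0.
(I + N)^7 = I + 7·N = [[1, 0], [-14, 1]].

[[1, 0], [-14, 1]]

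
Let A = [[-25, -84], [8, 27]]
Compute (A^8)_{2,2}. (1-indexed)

tr A = 2 and det A = -3, so the characteristic polynomial is λ² − (2)λ + (-3) with roots -1 and 3.
Eigenvectors give P = [[-7, 3], [2, -1]] with P⁻¹ = [[-1, -3], [-2, -7]], and A = P·diag(-1, 3)·P⁻¹.
Then A^8 = P·diag(1, 6561)·P⁻¹ = [[-7, 19683], [2, -6561]] · [[-1, -3], [-2, -7]] = [[-39359, -137760], [13120, 45921]].

45921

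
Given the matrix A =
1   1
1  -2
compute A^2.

[[2, -1], [-1, 5]]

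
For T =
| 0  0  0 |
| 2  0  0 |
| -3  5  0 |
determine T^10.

T is strictly triangular, hence nilpotent: T^3 = 0, so T^10 = 0.

[[0, 0, 0], [0, 0, 0], [0, 0, 0]]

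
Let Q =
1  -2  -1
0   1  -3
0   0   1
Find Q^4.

[[1, -8, 32], [0, 1, -12], [0, 0, 1]]

Q = I + N where N = [[0, -2, -1], [0, 0, -3], [0, 0, 0]] is strictly upper-triangular, so N^3 = 0.
(I + N)^4 = I + 4·N + 6·N^2 = [[1, -8, 32], [0, 1, -12], [0, 0, 1]].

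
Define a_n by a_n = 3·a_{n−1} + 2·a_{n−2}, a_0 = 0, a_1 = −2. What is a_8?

−12558

With companion matrix Q = [[3, 2], [1, 0]], [a_n, a_{n−1}]ᵀ = Q·[a_{n−1}, a_{n−2}]ᵀ, so [a_8, a_7]ᵀ = Q⁷·[a_1, a_0]ᵀ.
Q⁷ = [[6279, 3526], [1763, 990]], giving [a_8, a_7]ᵀ = [[−12558], [−3526]].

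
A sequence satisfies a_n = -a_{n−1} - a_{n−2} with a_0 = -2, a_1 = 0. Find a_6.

With companion matrix T = [[-1, -1], [1, 0]], [a_n, a_{n−1}]ᵀ = T·[a_{n−1}, a_{n−2}]ᵀ, so [a_6, a_5]ᵀ = T⁵·[a_1, a_0]ᵀ.
T⁵ = [[0, 1], [-1, -1]], giving [a_6, a_5]ᵀ = [[-2], [2]].

-2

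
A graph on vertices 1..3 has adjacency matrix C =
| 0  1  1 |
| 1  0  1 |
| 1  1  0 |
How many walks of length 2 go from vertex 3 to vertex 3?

2

The number of length-2 walks from vertex 3 to vertex 3 is entry (3,3) of C^2, where C is the adjacency matrix.
C^2 = [[2, 1, 1], [1, 2, 1], [1, 1, 2]]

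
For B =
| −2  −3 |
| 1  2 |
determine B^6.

B² = I (check: tr B = 0 and det B = −1), so B^6 = I since 6 is even.

[[1, 0], [0, 1]]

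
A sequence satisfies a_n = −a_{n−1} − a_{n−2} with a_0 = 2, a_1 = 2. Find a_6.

With companion matrix T = [[−1, −1], [1, 0]], [a_n, a_{n−1}]ᵀ = T·[a_{n−1}, a_{n−2}]ᵀ, so [a_6, a_5]ᵀ = T⁵·[a_1, a_0]ᵀ.
T⁵ = [[0, 1], [−1, −1]], giving [a_6, a_5]ᵀ = [[2], [−4]].

2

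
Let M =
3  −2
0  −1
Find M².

[[9, −4], [0, 1]]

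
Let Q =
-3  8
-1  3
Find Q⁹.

Q² = I (check: tr Q = 0 and det Q = -1), so Q⁹ = Q since 9 is odd.

[[-3, 8], [-1, 3]]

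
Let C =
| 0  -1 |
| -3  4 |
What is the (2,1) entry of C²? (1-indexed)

-12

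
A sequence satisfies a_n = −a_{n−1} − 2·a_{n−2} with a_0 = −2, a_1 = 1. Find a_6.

With companion matrix Q = [[−1, −2], [1, 0]], [a_n, a_{n−1}]ᵀ = Q·[a_{n−1}, a_{n−2}]ᵀ, so [a_6, a_5]ᵀ = Q⁵·[a_1, a_0]ᵀ.
Q⁵ = [[−5, 2], [−1, −6]], giving [a_6, a_5]ᵀ = [[−9], [11]].

−9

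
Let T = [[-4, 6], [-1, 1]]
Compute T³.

[[-22, 42], [-7, 13]]

tr T = -3 and det T = 2, so the characteristic polynomial is λ² − (-3)λ + (2) with roots -1 and -2.
Eigenvectors give P = [[-2, 3], [-1, 1]] with P⁻¹ = [[1, -3], [1, -2]], and T = P·diag(-1, -2)·P⁻¹.
Then T³ = P·diag(-1, -8)·P⁻¹ = [[2, -24], [1, -8]] · [[1, -3], [1, -2]] = [[-22, 42], [-7, 13]].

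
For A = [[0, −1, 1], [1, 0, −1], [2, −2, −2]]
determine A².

[[1, −2, −1], [−2, 1, 3], [−6, 2, 8]]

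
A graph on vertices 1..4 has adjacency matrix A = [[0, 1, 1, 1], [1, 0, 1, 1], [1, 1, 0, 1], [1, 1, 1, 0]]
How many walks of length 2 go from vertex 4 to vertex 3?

The number of length-2 walks from vertex 4 to vertex 3 is entry (4,3) of A², where A is the adjacency matrix.
A² = [[3, 2, 2, 2], [2, 3, 2, 2], [2, 2, 3, 2], [2, 2, 2, 3]]

2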